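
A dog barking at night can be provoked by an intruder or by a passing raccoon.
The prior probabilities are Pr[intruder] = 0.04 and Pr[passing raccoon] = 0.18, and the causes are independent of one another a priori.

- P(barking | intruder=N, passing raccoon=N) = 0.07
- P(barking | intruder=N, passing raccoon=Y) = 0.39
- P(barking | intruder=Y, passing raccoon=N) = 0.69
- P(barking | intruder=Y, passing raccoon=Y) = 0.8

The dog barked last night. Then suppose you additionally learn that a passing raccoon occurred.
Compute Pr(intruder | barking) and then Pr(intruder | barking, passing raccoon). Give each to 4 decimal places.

Pr(intruder | barking) ≈ 0.1882; Pr(intruder | barking, passing raccoon) ≈ 0.0787

P(barking) = 0.07·0.96·0.82 + 0.39·0.96·0.18 + 0.69·0.04·0.82 + 0.8·0.04·0.18 = 0.055104 + 0.067392 + 0.022632 + 0.005760 = 0.150888
Of this, 0.028392 comes from 0.022632 + 0.005760 (the intruder=true cases).
Hence the posterior is 0.028392/0.150888 ≈ 0.1882.

With the extra evidence:
Numerator (weight on configurations with intruder): 0.8·0.04 = 0.032000
The normalizing constant is 0.39·0.96 + 0.8·0.04 = 0.406400
P(intruder | barking, passing raccoon) = 0.032000/0.406400 ≈ 0.0787
The drop from 0.1882 to 0.0787 is the explaining-away (discounting) effect.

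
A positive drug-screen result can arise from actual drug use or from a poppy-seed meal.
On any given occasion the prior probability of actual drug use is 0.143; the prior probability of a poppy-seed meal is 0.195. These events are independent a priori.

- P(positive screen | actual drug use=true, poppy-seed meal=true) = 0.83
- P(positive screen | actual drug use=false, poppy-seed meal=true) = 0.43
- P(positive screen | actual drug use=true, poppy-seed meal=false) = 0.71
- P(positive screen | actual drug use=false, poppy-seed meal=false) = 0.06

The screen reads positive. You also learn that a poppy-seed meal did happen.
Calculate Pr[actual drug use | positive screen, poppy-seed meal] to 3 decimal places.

By total probability over both values of actual drug use:
  P(positive screen | poppy-seed meal) = 0.43×0.857 + 0.83×0.143
        = 0.368510 + 0.118690 = 0.487200
The terms with actual drug use present sum to 0.118690, so
  P(actual drug use | positive screen, poppy-seed meal) = 0.118690 / 0.487200 ≈ 0.244

Pr[actual drug use | positive screen, poppy-seed meal] ≈ 0.244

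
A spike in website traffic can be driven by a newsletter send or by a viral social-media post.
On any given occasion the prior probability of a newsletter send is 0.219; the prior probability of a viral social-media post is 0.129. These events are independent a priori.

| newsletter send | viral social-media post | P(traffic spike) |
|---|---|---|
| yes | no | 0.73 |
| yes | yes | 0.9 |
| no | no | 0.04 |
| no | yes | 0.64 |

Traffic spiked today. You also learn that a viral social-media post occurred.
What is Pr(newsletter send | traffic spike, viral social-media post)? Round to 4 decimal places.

P(traffic spike | viral social-media post) = 0.64*0.781 + 0.9*0.219 = 0.499840 + 0.197100 = 0.696940
Restricting to configurations with newsletter send present: 0.9*0.219 = 0.197100.
Hence the posterior is 0.197100/0.696940 ≈ 0.2828.

Pr(newsletter send | traffic spike, viral social-media post) ≈ 0.2828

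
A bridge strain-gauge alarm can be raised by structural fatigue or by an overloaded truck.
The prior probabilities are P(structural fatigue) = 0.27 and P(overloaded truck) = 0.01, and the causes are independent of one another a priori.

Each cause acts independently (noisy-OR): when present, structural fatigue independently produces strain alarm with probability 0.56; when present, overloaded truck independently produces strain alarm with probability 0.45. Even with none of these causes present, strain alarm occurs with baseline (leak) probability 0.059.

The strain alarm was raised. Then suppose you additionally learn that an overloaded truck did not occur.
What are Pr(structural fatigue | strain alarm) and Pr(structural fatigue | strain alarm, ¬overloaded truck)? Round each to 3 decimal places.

Pr(structural fatigue | strain alarm) ≈ 0.775; Pr(structural fatigue | strain alarm, ¬overloaded truck) ≈ 0.786

Under noisy-OR, P(strain alarm | causes) = 1 − (1−0.059)·∏(1−qᵢ) over the active causes.
P(strain alarm) = 0.059·0.73·0.99 + 0.48245·0.73·0.01 + 0.58596·0.27·0.99 + 0.772278·0.27·0.01 = 0.042639 + 0.003522 + 0.156627 + 0.002085 = 0.204873
Of this, 0.158712 comes from 0.156627 + 0.002085 (the structural fatigue=true cases).
P(structural fatigue | strain alarm) = 0.158712 / 0.204873 ≈ 0.775

With the extra evidence:
Sum P(strain alarm|·) weighted by the priors over both values of structural fatigue:
  P(strain alarm | ¬overloaded truck) = 0.059*0.73 + 0.58596*0.27
        = 0.043070 + 0.158209 = 0.201279
Configurations with structural fatigue contribute 0.158209, so
  P(structural fatigue | strain alarm, ¬overloaded truck) = 0.158209 / 0.201279 ≈ 0.786
With overloaded truck excluded, structural fatigue must carry more of the explanatory weight for the strain alarm.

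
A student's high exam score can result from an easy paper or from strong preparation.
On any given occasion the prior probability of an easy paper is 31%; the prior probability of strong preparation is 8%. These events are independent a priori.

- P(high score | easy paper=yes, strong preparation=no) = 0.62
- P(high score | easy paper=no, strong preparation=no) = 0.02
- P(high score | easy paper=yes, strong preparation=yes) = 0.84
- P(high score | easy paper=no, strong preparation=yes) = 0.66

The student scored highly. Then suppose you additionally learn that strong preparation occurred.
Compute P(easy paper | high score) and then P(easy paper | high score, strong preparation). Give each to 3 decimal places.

P(easy paper | high score) ≈ 0.801; P(easy paper | high score, strong preparation) ≈ 0.364

Sum P(high score|·) weighted by the priors over the 4 (easy paper, strong preparation) configurations:
  P(high score) = 0.02·0.69·0.92 + 0.66·0.69·0.08 + 0.62·0.31·0.92 + 0.84·0.31·0.08
        = 0.012696 + 0.036432 + 0.176824 + 0.020832 = 0.246784
Configurations with easy paper contribute 0.197656, so
  P(easy paper | high score) = 0.197656 / 0.246784 ≈ 0.801

Now also conditioning on strong preparation=true:
Weight on easy paper=true, given the evidence: 0.84*0.31 = 0.260400
Normalizer over all consistent configurations: 0.66*0.69 + 0.84*0.31 = 0.715800
P(easy paper | high score, strong preparation) = 0.260400/0.715800 ≈ 0.364
The drop from 0.801 to 0.364 is the explaining-away (discounting) effect.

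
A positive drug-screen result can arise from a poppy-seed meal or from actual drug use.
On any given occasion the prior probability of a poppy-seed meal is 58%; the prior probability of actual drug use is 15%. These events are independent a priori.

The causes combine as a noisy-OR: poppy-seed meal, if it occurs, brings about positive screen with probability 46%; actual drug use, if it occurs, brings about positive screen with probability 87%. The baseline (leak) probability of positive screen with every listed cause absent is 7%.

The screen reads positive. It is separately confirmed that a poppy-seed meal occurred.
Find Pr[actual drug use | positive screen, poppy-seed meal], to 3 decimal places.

Pr[actual drug use | positive screen, poppy-seed meal] ≈ 0.249

Under noisy-OR, P(positive screen | causes) = 1 − (1−0.07)·∏(1−qᵢ) over the active causes.
Numerator (weight on configurations with actual drug use): 0.934714·0.15 = 0.140207
The normalizing constant is 0.4978·0.85 + 0.934714·0.15 = 0.563337
P(actual drug use | positive screen, poppy-seed meal) = 0.140207/0.563337 ≈ 0.249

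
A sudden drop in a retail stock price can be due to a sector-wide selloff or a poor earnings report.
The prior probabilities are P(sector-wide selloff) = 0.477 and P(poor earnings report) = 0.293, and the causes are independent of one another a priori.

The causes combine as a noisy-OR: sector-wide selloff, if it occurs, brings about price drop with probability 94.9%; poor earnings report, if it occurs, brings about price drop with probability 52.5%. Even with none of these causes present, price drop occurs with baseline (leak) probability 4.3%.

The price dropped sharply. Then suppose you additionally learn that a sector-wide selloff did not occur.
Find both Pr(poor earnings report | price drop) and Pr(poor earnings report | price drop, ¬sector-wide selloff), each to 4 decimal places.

Under noisy-OR, P(price drop | causes) = 1 − (1−0.043)·∏(1−qᵢ) over the active causes.
For the numerator, keep only poor earnings report=true terms: 0.083580 + 0.136521 = 0.220101
Normalizer over all consistent configurations: 0.043·0.523·0.707 + 0.545425·0.523·0.293 + 0.951193·0.477·0.707 + 0.976817·0.477·0.293 = 0.556780
Posterior = 0.220101 / 0.556780 ≈ 0.3953

With the extra evidence:
Enumerate both values of poor earnings report and weight by the priors:
  P(price drop | ¬sector-wide selloff) = 0.043×0.707 + 0.545425×0.293
        = 0.030401 + 0.159810 = 0.190211
Configurations with poor earnings report contribute 0.159810, so
  P(poor earnings report | price drop, ¬sector-wide selloff) = 0.159810 / 0.190211 ≈ 0.8402

Pr(poor earnings report | price drop) ≈ 0.3953; Pr(poor earnings report | price drop, ¬sector-wide selloff) ≈ 0.8402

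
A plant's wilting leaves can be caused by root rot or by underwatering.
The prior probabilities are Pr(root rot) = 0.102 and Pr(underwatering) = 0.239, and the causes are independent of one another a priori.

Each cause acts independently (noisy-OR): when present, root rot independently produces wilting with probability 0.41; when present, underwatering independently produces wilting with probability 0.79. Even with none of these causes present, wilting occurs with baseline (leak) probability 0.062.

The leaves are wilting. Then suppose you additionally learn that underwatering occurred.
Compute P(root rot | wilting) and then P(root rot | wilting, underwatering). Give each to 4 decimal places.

Under noisy-OR, P(wilting | causes) = 1 − (1−0.062)·∏(1−qᵢ) over the active causes.
Weight on root rot=true, given the evidence: 0.034664 + 0.021545 = 0.056209
Denominator P(wilting): 0.062·0.898·0.761 + 0.80302·0.898·0.239 + 0.44658·0.102·0.761 + 0.883782·0.102·0.239 = 0.270924
P(root rot | wilting) = 0.056209/0.270924 ≈ 0.2075

Now condition on the additional information:
P(wilting | underwatering) = 0.80302*0.898 + 0.883782*0.102 = 0.721112 + 0.090146 = 0.811258
Restricting to configurations with root rot present: 0.883782*0.102 = 0.090146.
Hence the posterior is 0.090146/0.811258 ≈ 0.1111.

P(root rot | wilting) ≈ 0.2075; P(root rot | wilting, underwatering) ≈ 0.1111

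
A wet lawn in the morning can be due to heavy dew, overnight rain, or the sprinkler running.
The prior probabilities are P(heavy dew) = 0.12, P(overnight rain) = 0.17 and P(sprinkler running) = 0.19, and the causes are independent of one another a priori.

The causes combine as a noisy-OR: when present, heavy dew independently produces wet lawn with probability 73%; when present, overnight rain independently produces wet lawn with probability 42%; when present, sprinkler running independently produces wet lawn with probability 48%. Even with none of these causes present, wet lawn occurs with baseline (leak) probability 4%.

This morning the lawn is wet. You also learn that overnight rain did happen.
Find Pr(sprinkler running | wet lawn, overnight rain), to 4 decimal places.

Pr(sprinkler running | wet lawn, overnight rain) ≈ 0.2597

Under noisy-OR, P(wet lawn | causes) = 1 − (1−0.04)·∏(1−qᵢ) over the active causes.
Numerator (weight on configurations with sprinkler running): 0.118790 + 0.021018 = 0.139808
Normalizer over all consistent configurations: 0.4432*0.88*0.81 + 0.710464*0.88*0.19 + 0.849664*0.12*0.81 + 0.921825*0.12*0.19 = 0.538308
P(sprinkler running | wet lawn, overnight rain) = 0.139808/0.538308 ≈ 0.2597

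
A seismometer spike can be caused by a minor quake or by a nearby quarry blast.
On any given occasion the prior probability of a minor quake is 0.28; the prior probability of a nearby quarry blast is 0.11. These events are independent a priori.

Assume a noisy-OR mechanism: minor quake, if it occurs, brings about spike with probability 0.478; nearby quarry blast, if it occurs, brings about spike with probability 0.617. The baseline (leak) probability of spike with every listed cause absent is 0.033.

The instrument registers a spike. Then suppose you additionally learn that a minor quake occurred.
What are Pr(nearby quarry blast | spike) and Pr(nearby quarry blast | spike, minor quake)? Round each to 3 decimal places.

Pr(nearby quarry blast | spike) ≈ 0.341; Pr(nearby quarry blast | spike, minor quake) ≈ 0.168

Under noisy-OR, P(spike | causes) = 1 − (1−0.033)·∏(1−qᵢ) over the active causes.
P(spike) = 0.033×0.72×0.89 + 0.629639×0.72×0.11 + 0.495226×0.28×0.89 + 0.806672×0.28×0.11 = 0.021146 + 0.049867 + 0.123410 + 0.024845 = 0.219268
Restricting to configurations with nearby quarry blast present: 0.049867 + 0.024845 = 0.074712.
P(nearby quarry blast | spike) = 0.074712 / 0.219268 ≈ 0.341

With the extra evidence:
P(spike | minor quake) = 0.495226·0.89 + 0.806672·0.11 = 0.440751 + 0.088734 = 0.529485
The nearby quarry blast-present share is 0.806672·0.11 = 0.088734.
So P(nearby quarry blast | spike, minor quake) = 0.088734/0.529485 ≈ 0.168.
— minor quake explains away the evidence for nearby quarry blast.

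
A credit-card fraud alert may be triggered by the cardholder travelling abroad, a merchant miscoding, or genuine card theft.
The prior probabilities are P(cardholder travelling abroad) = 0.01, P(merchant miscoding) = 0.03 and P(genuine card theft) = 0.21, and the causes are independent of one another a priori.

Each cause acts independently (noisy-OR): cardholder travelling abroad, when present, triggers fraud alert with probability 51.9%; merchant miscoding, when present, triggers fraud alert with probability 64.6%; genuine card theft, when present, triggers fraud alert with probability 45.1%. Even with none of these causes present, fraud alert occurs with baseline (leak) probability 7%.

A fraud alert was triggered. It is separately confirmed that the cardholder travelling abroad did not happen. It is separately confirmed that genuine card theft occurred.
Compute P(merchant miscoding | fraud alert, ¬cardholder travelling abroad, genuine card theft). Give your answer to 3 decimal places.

Under noisy-OR, P(fraud alert | causes) = 1 − (1−0.07)·∏(1−qᵢ) over the active causes.
Enumerate both values of merchant miscoding and weight by the priors:
  P(fraud alert | ¬cardholder travelling abroad, genuine card theft) = 0.48943·0.97 + 0.819258·0.03
        = 0.474747 + 0.024578 = 0.499325
The terms with merchant miscoding present sum to 0.024578, so
  P(merchant miscoding | fraud alert, ¬cardholder travelling abroad, genuine card theft) = 0.024578 / 0.499325 ≈ 0.049

P(merchant miscoding | fraud alert, ¬cardholder travelling abroad, genuine card theft) ≈ 0.049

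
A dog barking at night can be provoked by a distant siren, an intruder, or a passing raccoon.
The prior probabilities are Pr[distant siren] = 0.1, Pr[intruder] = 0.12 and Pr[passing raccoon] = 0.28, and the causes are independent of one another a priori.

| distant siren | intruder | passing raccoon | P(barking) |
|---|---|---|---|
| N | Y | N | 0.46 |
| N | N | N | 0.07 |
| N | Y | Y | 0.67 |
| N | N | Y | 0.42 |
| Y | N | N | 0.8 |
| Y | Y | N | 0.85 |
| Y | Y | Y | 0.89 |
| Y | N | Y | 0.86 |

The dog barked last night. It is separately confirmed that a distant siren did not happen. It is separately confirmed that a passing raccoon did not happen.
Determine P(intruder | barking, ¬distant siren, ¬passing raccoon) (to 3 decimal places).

P(barking | ¬distant siren, ¬passing raccoon) = 0.07·0.88 + 0.46·0.12 = 0.061600 + 0.055200 = 0.116800
Restricting to configurations with intruder present: 0.46·0.12 = 0.055200.
So P(intruder | barking, ¬distant siren, ¬passing raccoon) = 0.055200/0.116800 ≈ 0.473.

P(intruder | barking, ¬distant siren, ¬passing raccoon) ≈ 0.473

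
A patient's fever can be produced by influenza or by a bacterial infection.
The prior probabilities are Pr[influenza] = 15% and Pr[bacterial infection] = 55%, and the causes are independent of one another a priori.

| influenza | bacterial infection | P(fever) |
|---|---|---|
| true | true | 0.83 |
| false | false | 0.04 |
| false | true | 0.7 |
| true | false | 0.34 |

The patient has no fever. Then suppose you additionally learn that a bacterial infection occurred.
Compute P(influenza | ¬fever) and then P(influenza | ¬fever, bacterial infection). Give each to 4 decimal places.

P(influenza | ¬fever) ≈ 0.1035; P(influenza | ¬fever, bacterial infection) ≈ 0.0909

Weight on influenza=true, given the evidence: 0.044550 + 0.014025 = 0.058575
Normalizer over all consistent configurations: 0.96*0.85*0.45 + 0.3*0.85*0.55 + 0.66*0.15*0.45 + 0.17*0.15*0.55 = 0.566025
P(influenza | ¬fever) = 0.058575/0.566025 ≈ 0.1035

With the extra evidence:
Weight on influenza=true, given the evidence: 0.17×0.15 = 0.025500
Denominator P(¬fever | bacterial infection): 0.3×0.85 + 0.17×0.15 = 0.280500
P(influenza | ¬fever, bacterial infection) = 0.025500/0.280500 ≈ 0.0909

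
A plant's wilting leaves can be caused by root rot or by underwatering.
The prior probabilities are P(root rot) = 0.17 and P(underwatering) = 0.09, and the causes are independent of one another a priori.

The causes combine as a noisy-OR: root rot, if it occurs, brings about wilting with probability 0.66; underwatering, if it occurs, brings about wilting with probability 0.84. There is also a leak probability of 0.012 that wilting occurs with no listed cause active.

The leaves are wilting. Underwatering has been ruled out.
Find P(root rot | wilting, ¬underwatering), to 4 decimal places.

Under noisy-OR, P(wilting | causes) = 1 − (1−0.012)·∏(1−qᵢ) over the active causes.
Enumerate both values of root rot and weight by the priors:
  P(wilting | ¬underwatering) = 0.012×0.83 + 0.66408×0.17
        = 0.009960 + 0.112894 = 0.122854
Keeping only the root rot-present terms gives 0.112894, so
  P(root rot | wilting, ¬underwatering) = 0.112894 / 0.122854 ≈ 0.9189

P(root rot | wilting, ¬underwatering) ≈ 0.9189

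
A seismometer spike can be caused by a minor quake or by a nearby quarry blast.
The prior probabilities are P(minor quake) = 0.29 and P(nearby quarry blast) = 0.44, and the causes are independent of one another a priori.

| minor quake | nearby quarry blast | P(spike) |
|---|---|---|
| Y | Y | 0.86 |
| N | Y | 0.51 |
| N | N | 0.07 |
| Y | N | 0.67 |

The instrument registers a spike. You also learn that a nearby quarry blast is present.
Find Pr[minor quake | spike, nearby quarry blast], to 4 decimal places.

P(spike | nearby quarry blast) = 0.51·0.71 + 0.86·0.29 = 0.362100 + 0.249400 = 0.611500
The minor quake-present share is 0.86·0.29 = 0.249400.
P(minor quake | spike, nearby quarry blast) = 0.249400 / 0.611500 ≈ 0.4078

Pr[minor quake | spike, nearby quarry blast] ≈ 0.4078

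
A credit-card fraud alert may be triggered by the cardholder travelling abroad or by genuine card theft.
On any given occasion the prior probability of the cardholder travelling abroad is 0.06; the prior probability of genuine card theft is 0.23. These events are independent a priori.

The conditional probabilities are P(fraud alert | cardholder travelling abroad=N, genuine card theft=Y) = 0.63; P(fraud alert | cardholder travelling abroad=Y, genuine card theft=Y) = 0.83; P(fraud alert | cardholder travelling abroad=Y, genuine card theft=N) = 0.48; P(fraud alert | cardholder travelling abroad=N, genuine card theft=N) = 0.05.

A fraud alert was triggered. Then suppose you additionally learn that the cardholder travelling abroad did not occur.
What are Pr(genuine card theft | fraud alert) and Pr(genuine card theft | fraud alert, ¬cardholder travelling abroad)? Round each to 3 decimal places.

Pr(genuine card theft | fraud alert) ≈ 0.717; Pr(genuine card theft | fraud alert, ¬cardholder travelling abroad) ≈ 0.790

By total probability over the 4 (cardholder travelling abroad, genuine card theft) configurations:
  P(fraud alert) = 0.05·0.94·0.77 + 0.63·0.94·0.23 + 0.48·0.06·0.77 + 0.83·0.06·0.23
        = 0.036190 + 0.136206 + 0.022176 + 0.011454 = 0.206026
Keeping only the genuine card theft-present terms gives 0.147660, so
  P(genuine card theft | fraud alert) = 0.147660 / 0.206026 ≈ 0.717

Now condition on the additional information:
Numerator (weight on configurations with genuine card theft): 0.63*0.23 = 0.144900
Normalizer over all consistent configurations: 0.05*0.77 + 0.63*0.23 = 0.183400
P(genuine card theft | fraud alert, ¬cardholder travelling abroad) = 0.144900/0.183400 ≈ 0.790
Ruling out cardholder travelling abroad raises the posterior on genuine card theft — the flip side of explaining away.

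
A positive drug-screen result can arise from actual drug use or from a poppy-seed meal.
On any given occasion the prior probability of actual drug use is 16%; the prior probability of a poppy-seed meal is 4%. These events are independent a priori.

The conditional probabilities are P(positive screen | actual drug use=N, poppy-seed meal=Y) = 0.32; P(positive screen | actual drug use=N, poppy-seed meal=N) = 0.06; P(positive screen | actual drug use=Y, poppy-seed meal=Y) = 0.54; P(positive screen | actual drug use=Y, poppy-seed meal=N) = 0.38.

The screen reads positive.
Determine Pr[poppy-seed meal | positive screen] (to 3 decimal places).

By total probability over the 4 (actual drug use, poppy-seed meal) configurations:
  P(positive screen) = 0.06·0.84·0.96 + 0.32·0.84·0.04 + 0.38·0.16·0.96 + 0.54·0.16·0.04
        = 0.048384 + 0.010752 + 0.058368 + 0.003456 = 0.120960
The terms with poppy-seed meal present sum to 0.014208, so
  P(poppy-seed meal | positive screen) = 0.014208 / 0.120960 ≈ 0.117

Pr[poppy-seed meal | positive screen] ≈ 0.117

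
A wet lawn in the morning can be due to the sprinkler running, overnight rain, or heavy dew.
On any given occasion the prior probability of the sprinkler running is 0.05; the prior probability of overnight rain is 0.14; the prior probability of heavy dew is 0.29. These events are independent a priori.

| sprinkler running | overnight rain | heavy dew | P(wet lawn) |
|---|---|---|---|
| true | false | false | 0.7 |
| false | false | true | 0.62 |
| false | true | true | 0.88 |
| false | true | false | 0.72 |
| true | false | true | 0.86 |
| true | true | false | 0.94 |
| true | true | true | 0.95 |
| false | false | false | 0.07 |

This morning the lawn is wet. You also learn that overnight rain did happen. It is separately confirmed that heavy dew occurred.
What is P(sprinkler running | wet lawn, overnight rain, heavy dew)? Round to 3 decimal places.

By total probability over both values of sprinkler running:
  P(wet lawn | overnight rain, heavy dew) = 0.88*0.95 + 0.95*0.05
        = 0.836000 + 0.047500 = 0.883500
Configurations with sprinkler running contribute 0.047500, so
  P(sprinkler running | wet lawn, overnight rain, heavy dew) = 0.047500 / 0.883500 ≈ 0.054

P(sprinkler running | wet lawn, overnight rain, heavy dew) ≈ 0.054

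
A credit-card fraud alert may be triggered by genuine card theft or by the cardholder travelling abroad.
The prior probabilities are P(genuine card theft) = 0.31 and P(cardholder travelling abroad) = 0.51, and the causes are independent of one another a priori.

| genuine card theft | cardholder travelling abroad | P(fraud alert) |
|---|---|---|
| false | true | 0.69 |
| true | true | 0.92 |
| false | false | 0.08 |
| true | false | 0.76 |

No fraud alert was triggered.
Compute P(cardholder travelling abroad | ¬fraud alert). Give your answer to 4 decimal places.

P(cardholder travelling abroad | ¬fraud alert) ≈ 0.2594

Enumerate the 4 (genuine card theft, cardholder travelling abroad) configurations and weight by the priors:
  P(¬fraud alert) = 0.92*0.69*0.49 + 0.31*0.69*0.51 + 0.24*0.31*0.49 + 0.08*0.31*0.51
        = 0.311052 + 0.109089 + 0.036456 + 0.012648 = 0.469245
Keeping only the cardholder travelling abroad-present terms gives 0.121737, so
  P(cardholder travelling abroad | ¬fraud alert) = 0.121737 / 0.469245 ≈ 0.2594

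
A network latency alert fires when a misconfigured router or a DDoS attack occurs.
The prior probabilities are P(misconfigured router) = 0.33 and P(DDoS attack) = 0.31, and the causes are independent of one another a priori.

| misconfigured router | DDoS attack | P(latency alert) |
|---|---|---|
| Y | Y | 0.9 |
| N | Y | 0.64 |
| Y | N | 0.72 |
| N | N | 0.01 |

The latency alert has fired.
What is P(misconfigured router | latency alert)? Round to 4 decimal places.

By total probability over the 4 (misconfigured router, DDoS attack) configurations:
  P(latency alert) = 0.01×0.67×0.69 + 0.64×0.67×0.31 + 0.72×0.33×0.69 + 0.9×0.33×0.31
        = 0.004623 + 0.132928 + 0.163944 + 0.092070 = 0.393565
Keeping only the misconfigured router-present terms gives 0.256014, so
  P(misconfigured router | latency alert) = 0.256014 / 0.393565 ≈ 0.6505

P(misconfigured router | latency alert) ≈ 0.6505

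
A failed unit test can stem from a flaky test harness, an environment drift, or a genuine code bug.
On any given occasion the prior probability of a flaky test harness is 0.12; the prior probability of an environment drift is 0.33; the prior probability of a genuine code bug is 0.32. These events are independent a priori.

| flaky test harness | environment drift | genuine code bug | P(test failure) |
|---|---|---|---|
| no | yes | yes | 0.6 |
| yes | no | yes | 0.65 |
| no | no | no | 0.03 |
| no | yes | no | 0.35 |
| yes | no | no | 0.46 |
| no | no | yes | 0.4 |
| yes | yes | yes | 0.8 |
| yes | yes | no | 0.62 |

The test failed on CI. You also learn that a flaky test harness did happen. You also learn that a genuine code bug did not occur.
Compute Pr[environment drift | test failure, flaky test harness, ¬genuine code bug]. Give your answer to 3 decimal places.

Pr[environment drift | test failure, flaky test harness, ¬genuine code bug] ≈ 0.399

For the numerator, keep only environment drift=true terms: 0.62×0.33 = 0.204600
Denominator P(test failure | flaky test harness, ¬genuine code bug): 0.46×0.67 + 0.62×0.33 = 0.512800
P(environment drift | test failure, flaky test harness, ¬genuine code bug) = 0.204600/0.512800 ≈ 0.399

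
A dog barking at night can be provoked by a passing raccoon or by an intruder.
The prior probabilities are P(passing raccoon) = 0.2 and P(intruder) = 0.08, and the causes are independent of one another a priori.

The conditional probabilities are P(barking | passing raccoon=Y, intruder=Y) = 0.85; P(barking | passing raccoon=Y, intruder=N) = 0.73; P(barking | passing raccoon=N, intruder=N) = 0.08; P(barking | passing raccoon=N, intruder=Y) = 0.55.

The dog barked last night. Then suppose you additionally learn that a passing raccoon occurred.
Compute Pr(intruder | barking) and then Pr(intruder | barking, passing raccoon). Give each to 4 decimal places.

P(barking) = 0.08×0.8×0.92 + 0.55×0.8×0.08 + 0.73×0.2×0.92 + 0.85×0.2×0.08 = 0.058880 + 0.035200 + 0.134320 + 0.013600 = 0.242000
Restricting to configurations with intruder present: 0.035200 + 0.013600 = 0.048800.
So P(intruder | barking) = 0.048800/0.242000 ≈ 0.2017.

Now condition on the additional information:
For the numerator, keep only intruder=true terms: 0.85*0.08 = 0.068000
The normalizing constant is 0.73*0.92 + 0.85*0.08 = 0.739600
Posterior = 0.068000 / 0.739600 ≈ 0.0919
This is intercausal reasoning (explaining away): once passing raccoon accounts for the barking, intruder becomes less likely.

Pr(intruder | barking) ≈ 0.2017; Pr(intruder | barking, passing raccoon) ≈ 0.0919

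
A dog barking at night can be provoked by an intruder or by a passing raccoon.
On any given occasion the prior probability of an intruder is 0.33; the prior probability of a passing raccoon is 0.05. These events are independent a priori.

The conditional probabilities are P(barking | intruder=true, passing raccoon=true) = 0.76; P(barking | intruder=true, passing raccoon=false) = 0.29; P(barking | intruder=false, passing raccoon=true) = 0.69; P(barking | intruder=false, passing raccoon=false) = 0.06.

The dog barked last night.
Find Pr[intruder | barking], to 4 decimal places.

P(barking) = 0.06*0.67*0.95 + 0.69*0.67*0.05 + 0.29*0.33*0.95 + 0.76*0.33*0.05 = 0.038190 + 0.023115 + 0.090915 + 0.012540 = 0.164760
Of this, 0.103455 comes from 0.090915 + 0.012540 (the intruder=true cases).
Hence the posterior is 0.103455/0.164760 ≈ 0.6279.

Pr[intruder | barking] ≈ 0.6279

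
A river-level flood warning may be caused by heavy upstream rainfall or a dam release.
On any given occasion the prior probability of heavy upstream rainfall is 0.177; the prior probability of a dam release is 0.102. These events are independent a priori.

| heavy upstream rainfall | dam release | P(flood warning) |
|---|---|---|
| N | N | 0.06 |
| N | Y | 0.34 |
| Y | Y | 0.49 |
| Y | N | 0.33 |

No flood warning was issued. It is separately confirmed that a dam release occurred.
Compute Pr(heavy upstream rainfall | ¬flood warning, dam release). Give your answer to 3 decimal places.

By total probability over both values of heavy upstream rainfall:
  P(¬flood warning | dam release) = 0.66*0.823 + 0.51*0.177
        = 0.543180 + 0.090270 = 0.633450
Keeping only the heavy upstream rainfall-present terms gives 0.090270, so
  P(heavy upstream rainfall | ¬flood warning, dam release) = 0.090270 / 0.633450 ≈ 0.143

Pr(heavy upstream rainfall | ¬flood warning, dam release) ≈ 0.143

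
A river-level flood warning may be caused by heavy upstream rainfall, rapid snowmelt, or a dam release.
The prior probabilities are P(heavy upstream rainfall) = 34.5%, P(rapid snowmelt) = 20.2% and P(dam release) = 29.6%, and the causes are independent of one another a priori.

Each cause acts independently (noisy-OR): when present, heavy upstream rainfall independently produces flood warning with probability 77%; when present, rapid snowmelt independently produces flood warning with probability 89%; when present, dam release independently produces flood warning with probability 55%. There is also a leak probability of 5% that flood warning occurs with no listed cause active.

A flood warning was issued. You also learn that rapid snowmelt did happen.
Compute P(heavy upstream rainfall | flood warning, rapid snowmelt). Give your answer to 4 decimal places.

P(heavy upstream rainfall | flood warning, rapid snowmelt) ≈ 0.3613

Under noisy-OR, P(flood warning | causes) = 1 − (1−0.05)·∏(1−qᵢ) over the active causes.
P(flood warning | rapid snowmelt) = 0.8955×0.655×0.704 + 0.952975×0.655×0.296 + 0.975965×0.345×0.704 + 0.989184×0.345×0.296 = 0.412933 + 0.184763 + 0.237042 + 0.101015 = 0.935753
Restricting to configurations with heavy upstream rainfall present: 0.237042 + 0.101015 = 0.338057.
Hence the posterior is 0.338057/0.935753 ≈ 0.3613.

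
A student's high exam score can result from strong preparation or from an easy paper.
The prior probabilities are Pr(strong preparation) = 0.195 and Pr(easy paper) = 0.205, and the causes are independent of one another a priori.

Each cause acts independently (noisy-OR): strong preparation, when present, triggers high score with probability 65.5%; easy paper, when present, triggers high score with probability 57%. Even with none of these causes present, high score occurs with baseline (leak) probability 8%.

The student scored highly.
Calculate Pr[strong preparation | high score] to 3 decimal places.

Pr[strong preparation | high score] ≈ 0.482

Under noisy-OR, P(high score | causes) = 1 − (1−0.08)·∏(1−qᵢ) over the active causes.
Enumerate the 4 (strong preparation, easy paper) configurations and weight by the priors:
  P(high score) = 0.08·0.805·0.795 + 0.6044·0.805·0.205 + 0.6826·0.195·0.795 + 0.863518·0.195·0.205
        = 0.051198 + 0.099741 + 0.105820 + 0.034519 = 0.291278
The terms with strong preparation present sum to 0.140339, so
  P(strong preparation | high score) = 0.140339 / 0.291278 ≈ 0.482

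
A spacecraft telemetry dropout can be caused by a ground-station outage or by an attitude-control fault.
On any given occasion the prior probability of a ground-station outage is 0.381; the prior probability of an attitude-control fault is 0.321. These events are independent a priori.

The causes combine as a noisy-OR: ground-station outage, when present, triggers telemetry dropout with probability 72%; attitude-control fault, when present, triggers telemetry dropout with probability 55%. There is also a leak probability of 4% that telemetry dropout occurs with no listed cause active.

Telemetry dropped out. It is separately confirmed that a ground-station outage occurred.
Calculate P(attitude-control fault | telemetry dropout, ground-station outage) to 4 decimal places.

Under noisy-OR, P(telemetry dropout | causes) = 1 − (1−0.04)·∏(1−qᵢ) over the active causes.
P(telemetry dropout | ground-station outage) = 0.7312·0.679 + 0.87904·0.321 = 0.496485 + 0.282172 = 0.778657
Of this, 0.282172 comes from 0.87904·0.321 (the attitude-control fault=true cases).
So P(attitude-control fault | telemetry dropout, ground-station outage) = 0.282172/0.778657 ≈ 0.3624.

P(attitude-control fault | telemetry dropout, ground-station outage) ≈ 0.3624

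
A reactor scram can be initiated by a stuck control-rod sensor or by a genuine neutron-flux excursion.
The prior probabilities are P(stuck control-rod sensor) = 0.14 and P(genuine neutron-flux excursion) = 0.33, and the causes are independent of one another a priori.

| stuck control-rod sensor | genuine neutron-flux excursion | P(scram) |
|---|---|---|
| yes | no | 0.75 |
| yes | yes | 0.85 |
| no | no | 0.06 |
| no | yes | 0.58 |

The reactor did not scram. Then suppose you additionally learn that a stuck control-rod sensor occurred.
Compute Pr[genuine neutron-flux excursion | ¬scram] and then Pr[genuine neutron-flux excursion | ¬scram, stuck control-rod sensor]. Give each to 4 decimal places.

Pr[genuine neutron-flux excursion | ¬scram] ≈ 0.1825; Pr[genuine neutron-flux excursion | ¬scram, stuck control-rod sensor] ≈ 0.2281

P(¬scram) = 0.94*0.86*0.67 + 0.42*0.86*0.33 + 0.25*0.14*0.67 + 0.15*0.14*0.33 = 0.541628 + 0.119196 + 0.023450 + 0.006930 = 0.691204
Restricting to configurations with genuine neutron-flux excursion present: 0.119196 + 0.006930 = 0.126126.
Hence the posterior is 0.126126/0.691204 ≈ 0.1825.

Now condition on the additional information:
Enumerate both values of genuine neutron-flux excursion and weight by the priors:
  P(¬scram | stuck control-rod sensor) = 0.25·0.67 + 0.15·0.33
        = 0.167500 + 0.049500 = 0.217000
Configurations with genuine neutron-flux excursion contribute 0.049500, so
  P(genuine neutron-flux excursion | ¬scram, stuck control-rod sensor) = 0.049500 / 0.217000 ≈ 0.2281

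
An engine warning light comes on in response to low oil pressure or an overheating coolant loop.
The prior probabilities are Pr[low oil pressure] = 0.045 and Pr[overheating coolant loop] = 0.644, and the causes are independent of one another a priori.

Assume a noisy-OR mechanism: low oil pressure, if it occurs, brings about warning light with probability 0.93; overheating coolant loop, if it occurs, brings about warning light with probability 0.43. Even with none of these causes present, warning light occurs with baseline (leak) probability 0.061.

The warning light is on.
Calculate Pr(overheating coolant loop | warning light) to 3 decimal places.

Pr(overheating coolant loop | warning light) ≈ 0.898

Under noisy-OR, P(warning light | causes) = 1 − (1−0.061)·∏(1−qᵢ) over the active causes.
P(warning light) = 0.061*0.955*0.356 + 0.46477*0.955*0.644 + 0.93427*0.045*0.356 + 0.962534*0.045*0.644 = 0.020739 + 0.285843 + 0.014967 + 0.027894 = 0.349443
Of this, 0.313737 comes from 0.285843 + 0.027894 (the overheating coolant loop=true cases).
P(overheating coolant loop | warning light) = 0.313737 / 0.349443 ≈ 0.898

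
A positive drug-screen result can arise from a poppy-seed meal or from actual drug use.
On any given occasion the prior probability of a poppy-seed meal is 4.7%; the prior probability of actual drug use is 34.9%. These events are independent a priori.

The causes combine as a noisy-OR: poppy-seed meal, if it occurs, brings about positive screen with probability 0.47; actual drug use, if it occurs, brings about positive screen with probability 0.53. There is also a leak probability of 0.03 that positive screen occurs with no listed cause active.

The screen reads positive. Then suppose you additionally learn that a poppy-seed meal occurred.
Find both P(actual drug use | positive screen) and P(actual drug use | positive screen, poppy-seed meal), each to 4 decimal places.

Under noisy-OR, P(positive screen | causes) = 1 − (1−0.03)·∏(1−qᵢ) over the active causes.
For the numerator, keep only actual drug use=true terms: 0.180966 + 0.012440 = 0.193406
Denominator P(positive screen): 0.03*0.953*0.651 + 0.5441*0.953*0.349 + 0.4859*0.047*0.651 + 0.758373*0.047*0.349 = 0.226885
Posterior = 0.193406 / 0.226885 ≈ 0.8524

Now also conditioning on poppy-seed meal=true:
For the numerator, keep only actual drug use=true terms: 0.758373*0.349 = 0.264672
Denominator P(positive screen | poppy-seed meal): 0.4859*0.651 + 0.758373*0.349 = 0.580993
Posterior = 0.264672 / 0.580993 ≈ 0.4556

P(actual drug use | positive screen) ≈ 0.8524; P(actual drug use | positive screen, poppy-seed meal) ≈ 0.4556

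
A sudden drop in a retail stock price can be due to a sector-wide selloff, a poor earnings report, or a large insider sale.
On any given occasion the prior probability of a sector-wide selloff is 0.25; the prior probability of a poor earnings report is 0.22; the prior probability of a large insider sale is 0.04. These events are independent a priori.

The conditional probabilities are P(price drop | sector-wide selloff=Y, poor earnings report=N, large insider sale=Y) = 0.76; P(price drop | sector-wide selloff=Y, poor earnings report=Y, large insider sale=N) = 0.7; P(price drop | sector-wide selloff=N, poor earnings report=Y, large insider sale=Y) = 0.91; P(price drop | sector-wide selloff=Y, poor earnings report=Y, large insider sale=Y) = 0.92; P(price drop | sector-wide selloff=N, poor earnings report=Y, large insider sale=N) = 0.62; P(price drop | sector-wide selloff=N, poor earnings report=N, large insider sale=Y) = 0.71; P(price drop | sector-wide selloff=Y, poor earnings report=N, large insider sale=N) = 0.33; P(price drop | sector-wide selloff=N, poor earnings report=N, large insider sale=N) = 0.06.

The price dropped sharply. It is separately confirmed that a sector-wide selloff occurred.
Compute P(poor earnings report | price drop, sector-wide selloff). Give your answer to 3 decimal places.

P(poor earnings report | price drop, sector-wide selloff) ≈ 0.365

P(price drop | sector-wide selloff) = 0.33·0.78·0.96 + 0.76·0.78·0.04 + 0.7·0.22·0.96 + 0.92·0.22·0.04 = 0.247104 + 0.023712 + 0.147840 + 0.008096 = 0.426752
Restricting to configurations with poor earnings report present: 0.147840 + 0.008096 = 0.155936.
P(poor earnings report | price drop, sector-wide selloff) = 0.155936 / 0.426752 ≈ 0.365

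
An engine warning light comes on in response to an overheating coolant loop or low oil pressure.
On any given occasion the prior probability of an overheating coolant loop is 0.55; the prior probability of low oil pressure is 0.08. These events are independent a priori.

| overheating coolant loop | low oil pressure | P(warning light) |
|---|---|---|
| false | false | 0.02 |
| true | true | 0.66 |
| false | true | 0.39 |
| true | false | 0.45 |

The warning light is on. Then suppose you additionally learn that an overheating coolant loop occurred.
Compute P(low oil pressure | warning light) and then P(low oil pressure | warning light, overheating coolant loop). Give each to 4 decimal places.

Enumerate the 4 (overheating coolant loop, low oil pressure) configurations and weight by the priors:
  P(warning light) = 0.02·0.45·0.92 + 0.39·0.45·0.08 + 0.45·0.55·0.92 + 0.66·0.55·0.08
        = 0.008280 + 0.014040 + 0.227700 + 0.029040 = 0.279060
The terms with low oil pressure present sum to 0.043080, so
  P(low oil pressure | warning light) = 0.043080 / 0.279060 ≈ 0.1544

With the extra evidence:
P(warning light | overheating coolant loop) = 0.45*0.92 + 0.66*0.08 = 0.414000 + 0.052800 = 0.466800
Restricting to configurations with low oil pressure present: 0.66*0.08 = 0.052800.
So P(low oil pressure | warning light, overheating coolant loop) = 0.052800/0.466800 ≈ 0.1131.
— overheating coolant loop explains away the evidence for low oil pressure.

P(low oil pressure | warning light) ≈ 0.1544; P(low oil pressure | warning light, overheating coolant loop) ≈ 0.1131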